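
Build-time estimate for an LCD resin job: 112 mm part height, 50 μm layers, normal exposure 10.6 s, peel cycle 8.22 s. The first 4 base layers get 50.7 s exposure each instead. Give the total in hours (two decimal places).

Layers = ⌈112/0.05⌉ = 2240.
Bottom layers: 4 × (50.7 + 8.22) → 235.68 s.
Regular layers: 2236 × (10.6 + 8.22) → 42081.52 s.
Total = 235.68 + 42081.52 = 42317.2 s = 11.75 hours.

11.75 hours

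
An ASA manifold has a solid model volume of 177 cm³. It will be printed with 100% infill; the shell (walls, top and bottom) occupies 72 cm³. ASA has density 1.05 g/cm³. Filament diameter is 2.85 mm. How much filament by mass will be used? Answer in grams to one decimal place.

185.9 g

Volume inside the shell = 177 − 72, so 105 cm³.
Infill volume: 1.00 × 105 → 105 cm³.
Total extruded = 72 + 105 = 177 cm³.
Mass = 177 × 1.05, so 185.85 g.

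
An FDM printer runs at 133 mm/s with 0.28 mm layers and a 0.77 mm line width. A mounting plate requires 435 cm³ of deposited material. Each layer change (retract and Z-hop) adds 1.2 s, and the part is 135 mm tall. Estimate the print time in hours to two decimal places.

4.37 hours

Bead cross-section = 0.28 × 0.77, so 0.2156 mm².
Toolpath length = 435 cm³ / 0.2156 mm² = 435000 / 0.2156 = 2017625.2 mm.
Time extruding = 2017625.2 / 133 = 15170.1 s.
Number of layers: 135 / 0.28 → 483 (rounded up).
Non-print overhead = 483 × 1.2 = 579.6 s.
Total = 15170.1 + 579.6 = 15749.7 s = 4.37 hours.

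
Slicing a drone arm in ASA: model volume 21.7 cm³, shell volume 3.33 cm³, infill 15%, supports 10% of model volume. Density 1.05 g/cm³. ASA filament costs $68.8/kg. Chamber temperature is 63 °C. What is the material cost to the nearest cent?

$0.60

Infill region = 21.7 − 3.33 = 18.37 cm³.
Infill volume = 0.15 × 18.37, so 2.7555 cm³.
Support: 0.10 × 21.7 → 2.17 cm³.
Total extruded = 3.33 + 2.7555 + 2.17, so 8.2555 cm³.
Mass = 8.2555 × 1.05, so 8.668275 g.
At $68.8/kg: 8.668275/1000 × 68.8 = $0.60.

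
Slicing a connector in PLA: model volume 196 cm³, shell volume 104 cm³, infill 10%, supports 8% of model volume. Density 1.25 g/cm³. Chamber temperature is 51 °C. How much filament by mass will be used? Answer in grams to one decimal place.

161.1 g

Interior volume = 196 − 104, so 92 cm³.
Infill volume: 0.10 × 92 → 9.2 cm³.
Support = 0.08 × 196, so 15.68 cm³.
Deposited volume = 104 + 9.2 + 15.68 = 128.88 cm³.
Mass: 128.88 × 1.25 → 161.1 g.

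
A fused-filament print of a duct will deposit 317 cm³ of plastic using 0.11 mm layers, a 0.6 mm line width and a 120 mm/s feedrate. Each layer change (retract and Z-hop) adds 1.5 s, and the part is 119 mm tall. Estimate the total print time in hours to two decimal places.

Extrusion cross-section = 0.11 × 0.6 = 0.066 mm².
Path length: 317000 mm³ / 0.066 mm² → 4803030.3 mm.
Print-move time: 4803030.3 / 120 → 40025.3 s.
Layer count = ceil(119 / 0.11) = 1082.
Non-print overhead = 1082 × 1.5, so 1623 s.
Total = 40025.3 + 1623 = 41648.3 s = 11.57 hours.

11.57 hours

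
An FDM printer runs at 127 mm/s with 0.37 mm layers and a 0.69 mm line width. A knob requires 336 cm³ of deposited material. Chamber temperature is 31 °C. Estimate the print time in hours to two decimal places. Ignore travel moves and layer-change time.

Extrusion cross-section: 0.37 × 0.69 → 0.2553 mm².
Toolpath length = 336 cm³ / 0.2553 mm² = 336000 / 0.2553 = 1316098.7 mm.
Extrusion time: 1316098.7 / 127 → 10363 s.
In the requested units: 10363 s = 2.88 hours.

2.88 hours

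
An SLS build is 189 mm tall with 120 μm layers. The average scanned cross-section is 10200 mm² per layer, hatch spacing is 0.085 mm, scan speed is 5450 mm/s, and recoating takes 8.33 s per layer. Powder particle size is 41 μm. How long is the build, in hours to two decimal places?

13.28 hours

Layers = ⌈189/0.12⌉ = 1575.
Scan path per layer = 10200 / 0.085, so 120000 mm.
Scan time per layer: 120000 / 5450 → 22.0183 s.
Time per layer = 22.0183 + 8.33, so 30.3483 s.
1575 layers × 30.3483 s/layer = 47798.5725 s, i.e. 13.28 hours.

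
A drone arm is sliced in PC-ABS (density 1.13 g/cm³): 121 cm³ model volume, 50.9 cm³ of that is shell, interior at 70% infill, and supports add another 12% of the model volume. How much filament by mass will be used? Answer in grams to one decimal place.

129.4 g

Interior volume: 121 − 50.9 → 70.1 cm³.
Infill volume = 0.70 × 70.1, so 49.07 cm³.
Support: 0.12 × 121 → 14.52 cm³.
Deposited volume = 50.9 + 49.07 + 14.52, so 114.49 cm³.
Mass = 114.49 × 1.13, so 129.3737 g.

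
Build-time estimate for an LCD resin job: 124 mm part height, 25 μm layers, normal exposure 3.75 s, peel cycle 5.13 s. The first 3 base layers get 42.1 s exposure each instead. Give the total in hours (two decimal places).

Number of layers: 124 / 0.025 → 4960 (rounded up).
Bottom layers = 3 × (42.1 + 5.13) = 141.69 s.
Regular layers = 4957 × (3.75 + 5.13), so 44018.16 s.
Total = 141.69 + 44018.16 = 44159.85 s = 12.27 hours.

12.27 hours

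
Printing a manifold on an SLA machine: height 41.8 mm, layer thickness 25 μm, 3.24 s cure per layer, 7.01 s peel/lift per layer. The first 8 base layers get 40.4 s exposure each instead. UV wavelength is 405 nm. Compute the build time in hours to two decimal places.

Number of layers: 41.8 / 0.025 → 1672 (rounded up).
Base layers = 8 × (40.4 + 7.01) = 379.28 s.
Normal layers: 1664 × (3.24 + 7.01) → 17056 s.
Total = 379.28 + 17056 = 17435.28 s = 4.84 hours.

4.84 hours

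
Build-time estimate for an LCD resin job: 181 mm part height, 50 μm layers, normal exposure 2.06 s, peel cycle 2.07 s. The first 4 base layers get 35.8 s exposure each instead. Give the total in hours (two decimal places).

Layer count = ceil(181 / 0.05) = 3620.
Base layers: 4 × (35.8 + 2.07) → 151.48 s.
Normal layers = 3616 × (2.06 + 2.07) = 14934.08 s.
Total = 151.48 + 14934.08 = 15085.56 s = 4.19 hours.

4.19 hours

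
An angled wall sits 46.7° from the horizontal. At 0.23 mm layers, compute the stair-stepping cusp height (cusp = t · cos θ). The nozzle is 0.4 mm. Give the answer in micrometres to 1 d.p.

157.7 μm

cos(46.7°) = 0.6858, so cusp = 0.23 × 0.6858 = 0.157734 mm → 157.7 μm.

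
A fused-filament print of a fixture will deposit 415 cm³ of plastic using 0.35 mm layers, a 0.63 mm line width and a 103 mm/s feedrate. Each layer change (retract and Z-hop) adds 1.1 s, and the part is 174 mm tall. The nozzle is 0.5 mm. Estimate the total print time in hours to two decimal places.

5.23 hours

Line area = 0.35 × 0.63 = 0.2205 mm².
Path length: 415000 mm³ / 0.2205 mm² → 1882086.2 mm.
Time extruding = 1882086.2 / 103, so 18272.7 s.
Number of layers: 174 / 0.35 → 498 (rounded up).
Layer-change overhead = 498 × 1.1, so 547.8 s.
Total = 18272.7 + 547.8 = 18820.5 s = 5.23 hours.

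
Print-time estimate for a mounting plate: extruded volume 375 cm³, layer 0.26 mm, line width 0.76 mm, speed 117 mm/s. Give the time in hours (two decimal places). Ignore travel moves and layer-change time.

4.51 hours

Line area = 0.26 × 0.76 = 0.1976 mm².
Toolpath length = 375 cm³ / 0.1976 mm² = 375000 / 0.1976 = 1897773.3 mm.
Extrusion time: 1897773.3 / 117 → 16220.3 s.
In the requested units: 16220.3 s = 4.51 hours.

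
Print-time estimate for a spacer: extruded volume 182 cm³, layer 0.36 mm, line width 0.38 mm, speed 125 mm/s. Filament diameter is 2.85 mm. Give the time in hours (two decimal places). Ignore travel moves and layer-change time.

2.96 hours

Extrusion cross-section = 0.36 × 0.38 = 0.1368 mm².
Total extruded path = 182000/0.1368 = 1330409.4 mm.
Extrusion time = 1330409.4 / 125 = 10643.3 s.
In the requested units: 10643.3 s = 2.96 hours.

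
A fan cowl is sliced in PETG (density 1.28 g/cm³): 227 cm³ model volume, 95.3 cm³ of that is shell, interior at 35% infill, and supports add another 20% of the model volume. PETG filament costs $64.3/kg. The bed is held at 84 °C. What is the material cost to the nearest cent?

Volume inside the shell = 227 − 95.3 = 131.7 cm³.
Deposited infill = 0.35 × 131.7 = 46.095 cm³.
Support = 0.20 × 227 = 45.4 cm³.
Total printed volume = 95.3 + 46.095 + 45.4, so 186.795 cm³.
Mass = 186.795 × 1.28 = 239.0976 g.
Cost = 239.0976 g / 1000 × $64.3/kg = $15.37.

$15.37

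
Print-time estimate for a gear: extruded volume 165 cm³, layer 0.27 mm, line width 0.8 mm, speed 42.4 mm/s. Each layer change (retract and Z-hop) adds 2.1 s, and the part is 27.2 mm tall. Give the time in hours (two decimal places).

Extrusion cross-section = 0.27 × 0.8, so 0.216 mm².
Total extruded path = 165000/0.216 = 763888.9 mm.
Time extruding = 763888.9 / 42.4, so 18016.2 s.
Layer count = ceil(27.2 / 0.27) = 101.
Layer-change overhead = 101 × 2.1 = 212.1 s.
Total = 18016.2 + 212.1 = 18228.3 s = 5.06 hours.

5.06 hours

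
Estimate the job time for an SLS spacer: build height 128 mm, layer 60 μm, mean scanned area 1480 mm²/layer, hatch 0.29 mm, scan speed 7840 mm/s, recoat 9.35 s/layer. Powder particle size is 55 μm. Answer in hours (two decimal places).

5.93 hours

Layers = ⌈128/0.06⌉ = 2134.
Hatch length per layer = 1480 / 0.29 = 5103.4 mm.
Scan time per layer = 5103.4 / 7840, so 0.6509 s.
Time per layer: 0.6509 + 9.35 → 10.0009 s.
2134 layers × 10.0009 s/layer = 21341.9206 s, i.e. 5.93 hours.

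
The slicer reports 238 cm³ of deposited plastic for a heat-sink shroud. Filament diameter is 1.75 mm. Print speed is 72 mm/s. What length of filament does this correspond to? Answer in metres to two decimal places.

Cross-section of 1.75 mm filament: π·(1.75/2)² = 2.4053 mm².
Length = 238 cm³ / 2.4053 mm² = 238000 / 2.4053 = 98948.16 mm = 98.95 m.

98.95 m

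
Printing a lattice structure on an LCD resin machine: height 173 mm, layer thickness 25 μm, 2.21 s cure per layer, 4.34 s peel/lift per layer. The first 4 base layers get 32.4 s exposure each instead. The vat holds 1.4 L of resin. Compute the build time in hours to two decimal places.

12.62 hours

Layer count = ceil(173 / 0.025) = 6920.
Base layers = 4 × (32.4 + 4.34), so 146.96 s.
Regular layers = 6916 × (2.21 + 4.34), so 45299.8 s.
Total = 146.96 + 45299.8 = 45446.76 s = 12.62 hours.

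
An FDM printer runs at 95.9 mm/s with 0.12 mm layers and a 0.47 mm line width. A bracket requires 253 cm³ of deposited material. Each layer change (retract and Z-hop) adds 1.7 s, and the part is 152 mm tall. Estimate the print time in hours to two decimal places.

13.59 hours

Bead cross-section: 0.12 × 0.47 → 0.0564 mm².
Total extruded path = 253000/0.0564 = 4485815.6 mm.
Print-move time = 4485815.6 / 95.9, so 46776 s.
Layer count = ceil(152 / 0.12) = 1267.
Z-hop total: 1267 × 1.7 → 2153.9 s.
Altogether 46776 + 2153.9 = 48929.9 s, i.e. 13.59 hours.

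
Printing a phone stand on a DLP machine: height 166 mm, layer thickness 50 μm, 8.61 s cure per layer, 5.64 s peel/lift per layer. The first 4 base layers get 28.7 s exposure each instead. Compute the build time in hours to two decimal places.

Layers = ⌈166/0.05⌉ = 3320.
Burn-in layers: 4 × (28.7 + 5.64) → 137.36 s.
Remaining layers = 3316 × (8.61 + 5.64) = 47253 s.
Total = 137.36 + 47253 = 47390.36 s = 13.16 hours.

13.16 hours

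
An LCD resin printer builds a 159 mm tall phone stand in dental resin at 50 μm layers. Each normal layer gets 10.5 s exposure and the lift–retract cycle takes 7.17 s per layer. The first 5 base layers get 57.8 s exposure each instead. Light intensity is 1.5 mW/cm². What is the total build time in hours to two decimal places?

Layers = ⌈159/0.05⌉ = 3180.
Bottom layers = 5 × (57.8 + 7.17), so 324.85 s.
Normal layers = 3175 × (10.5 + 7.17) = 56102.25 s.
Total = 324.85 + 56102.25 = 56427.1 s = 15.67 hours.

15.67 hours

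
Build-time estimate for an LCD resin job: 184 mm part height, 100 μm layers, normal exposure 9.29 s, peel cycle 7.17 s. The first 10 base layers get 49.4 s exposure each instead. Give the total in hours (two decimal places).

8.52 hours

Layer count = ceil(184 / 0.1) = 1840.
Bottom layers: 10 × (49.4 + 7.17) → 565.7 s.
Remaining layers = 1830 × (9.29 + 7.17), so 30121.8 s.
Total = 565.7 + 30121.8 = 30687.5 s = 8.52 hours.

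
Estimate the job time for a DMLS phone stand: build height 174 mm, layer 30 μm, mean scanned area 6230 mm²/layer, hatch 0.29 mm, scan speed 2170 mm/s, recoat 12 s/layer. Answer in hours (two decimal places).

35.28 hours

Layer count = ceil(174 / 0.03) = 5800.
Per-layer scan distance: 6230 / 0.29 → 21482.8 mm.
Laser time per layer = 21482.8 / 2170 = 9.8999 s.
Time per layer = 9.8999 + 12 = 21.8999 s.
5800 layers × 21.8999 s/layer = 127019.42 s, i.e. 35.28 hours.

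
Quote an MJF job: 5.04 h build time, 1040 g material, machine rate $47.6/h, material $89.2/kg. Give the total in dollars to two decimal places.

Machine-time cost = 47.6 × 5.04 = $239.904.
Feedstock cost = 89.2 × 1040/1000 = $92.768.
Total = 239.904 + 92.768 = 332.672 ≈ $332.67.

$332.67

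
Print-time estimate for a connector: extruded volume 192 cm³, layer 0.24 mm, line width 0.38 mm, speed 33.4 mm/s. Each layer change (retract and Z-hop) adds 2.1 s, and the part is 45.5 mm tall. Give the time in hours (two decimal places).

Line area = 0.24 × 0.38, so 0.0912 mm².
Path length: 192000 mm³ / 0.0912 mm² → 2105263.2 mm.
Time extruding: 2105263.2 / 33.4 → 63031.8 s.
Layers = ⌈45.5/0.24⌉ = 190.
Z-hop total = 190 × 2.1 = 399 s.
Altogether 63031.8 + 399 = 63430.8 s, i.e. 17.62 hours.

17.62 hours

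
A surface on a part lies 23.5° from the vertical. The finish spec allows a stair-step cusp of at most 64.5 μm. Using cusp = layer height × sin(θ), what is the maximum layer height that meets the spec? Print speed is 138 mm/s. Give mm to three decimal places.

0.162 mm

Layer height = cusp / sin(23.5°) = 0.0645 / 0.3987 = 0.162 mm.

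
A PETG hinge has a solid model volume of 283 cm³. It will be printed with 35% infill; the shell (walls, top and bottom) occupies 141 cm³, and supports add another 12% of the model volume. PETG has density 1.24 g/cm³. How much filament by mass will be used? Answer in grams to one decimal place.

Volume inside the shell: 283 − 141 → 142 cm³.
Deposited infill = 0.35 × 142 = 49.7 cm³.
Support: 0.12 × 283 → 33.96 cm³.
Total printed volume: 141 + 49.7 + 33.96 → 224.66 cm³.
Mass = 224.66 × 1.24, so 278.5784 g.

278.6 g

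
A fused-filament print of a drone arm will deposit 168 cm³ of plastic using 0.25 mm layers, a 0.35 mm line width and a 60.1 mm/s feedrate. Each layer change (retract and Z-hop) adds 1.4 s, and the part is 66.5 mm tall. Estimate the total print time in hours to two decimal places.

Extrusion cross-section: 0.25 × 0.35 → 0.0875 mm².
Path length: 168000 mm³ / 0.0875 mm² → 1920000 mm.
Time extruding = 1920000 / 60.1 = 31946.8 s.
Layers = ⌈66.5/0.25⌉ = 266.
Non-print overhead: 266 × 1.4 → 372.4 s.
Total = 31946.8 + 372.4 = 32319.2 s = 8.98 hours.

8.98 hours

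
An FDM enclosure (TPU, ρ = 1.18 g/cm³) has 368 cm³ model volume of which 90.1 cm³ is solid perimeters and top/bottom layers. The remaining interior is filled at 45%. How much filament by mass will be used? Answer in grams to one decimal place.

253.9 g

Volume inside the shell = 368 − 90.1, so 277.9 cm³.
Infill deposited = 0.45 × 277.9, so 125.055 cm³.
Total printed volume = 90.1 + 125.055 = 215.155 cm³.
Mass = 215.155 × 1.18, so 253.8829 g.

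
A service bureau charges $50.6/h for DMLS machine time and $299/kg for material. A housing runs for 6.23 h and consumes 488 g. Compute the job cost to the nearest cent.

Time charge: 50.6 × 6.23 → $315.238.
Feedstock cost = 299 × 488/1000, so $145.912.
Job cost: 315.238 + 145.912 = $461.15.

$461.15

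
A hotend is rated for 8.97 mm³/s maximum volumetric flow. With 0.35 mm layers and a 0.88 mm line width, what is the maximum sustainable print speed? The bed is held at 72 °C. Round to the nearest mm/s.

Extrusion cross-section = 0.35 × 0.88 = 0.308 mm².
v_max = Q/A = 8.97/0.308 = 29.12 mm/s → 29 mm/s.

29 mm/s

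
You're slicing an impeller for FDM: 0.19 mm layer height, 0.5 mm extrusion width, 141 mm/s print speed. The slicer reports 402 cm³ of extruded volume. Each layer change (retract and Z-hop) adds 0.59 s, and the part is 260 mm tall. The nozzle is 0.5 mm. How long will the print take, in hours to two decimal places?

8.56 hours

Bead cross-section = 0.19 × 0.5 = 0.095 mm².
Path length: 402000 mm³ / 0.095 mm² → 4231578.9 mm.
Time extruding: 4231578.9 / 141 → 30011.2 s.
Number of layers: 260 / 0.19 → 1369 (rounded up).
Layer-change overhead: 1369 × 0.59 → 807.71 s.
Total = 30011.2 + 807.71 = 30818.91 s = 8.56 hours.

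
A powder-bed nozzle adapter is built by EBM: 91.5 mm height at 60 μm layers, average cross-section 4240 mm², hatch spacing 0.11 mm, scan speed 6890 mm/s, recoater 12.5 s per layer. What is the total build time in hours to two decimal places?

Number of layers: 91.5 / 0.06 → 1525 (rounded up).
Scan path per layer: 4240 / 0.11 → 38545.5 mm.
Beam time per layer = 38545.5 / 6890, so 5.5944 s.
Per-layer time = 5.5944 + 12.5 = 18.0944 s.
1525 layers × 18.0944 s/layer = 27593.96 s, i.e. 7.66 hours.

7.66 hours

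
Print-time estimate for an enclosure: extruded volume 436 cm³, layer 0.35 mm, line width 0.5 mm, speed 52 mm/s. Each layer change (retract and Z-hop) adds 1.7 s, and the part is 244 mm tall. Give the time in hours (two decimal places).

13.64 hours

Extrusion cross-section = 0.35 × 0.5, so 0.175 mm².
Total extruded path = 436000/0.175 = 2491428.6 mm.
Print-move time = 2491428.6 / 52, so 47912.1 s.
Layer count = ceil(244 / 0.35) = 698.
Layer-change overhead: 698 × 1.7 → 1186.6 s.
Total = 47912.1 + 1186.6 = 49098.7 s = 13.64 hours.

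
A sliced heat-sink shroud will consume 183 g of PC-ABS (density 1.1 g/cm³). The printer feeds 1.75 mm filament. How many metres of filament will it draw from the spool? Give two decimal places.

69.17 m

Volume = 183 g / 1.1 g·cm⁻³ = 166.3636 cm³ = 166363.6 mm³.
A = π r² = π × 0.875² = 2.4053 mm².
Length = 166363.6 / 2.4053 = 69165.43 mm = 69.17 m.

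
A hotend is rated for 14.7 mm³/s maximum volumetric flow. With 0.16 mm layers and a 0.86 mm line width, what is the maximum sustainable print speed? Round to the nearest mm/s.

A: 0.16 × 0.86 → 0.1376 mm².
v_max = Q/A = 14.7/0.1376 = 106.83 mm/s → 107 mm/s.

107 mm/s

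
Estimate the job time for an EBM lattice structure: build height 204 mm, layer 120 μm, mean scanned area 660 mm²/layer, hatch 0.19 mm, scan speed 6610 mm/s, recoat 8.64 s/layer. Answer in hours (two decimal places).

Layers = ⌈204/0.12⌉ = 1700.
Per-layer scan distance: 660 / 0.19 → 3473.7 mm.
Beam time per layer = 3473.7 / 6610 = 0.5255 s.
Layer cycle = 0.5255 + 8.64 = 9.1655 s.
Build time = 1700 × 9.1655 = 15581.35 s = 4.33 hours.

4.33 hours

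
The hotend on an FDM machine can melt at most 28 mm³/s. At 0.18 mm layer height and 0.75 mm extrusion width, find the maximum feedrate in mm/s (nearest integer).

207 mm/s

A: 0.18 × 0.75 → 0.135 mm².
v_max = Q/A = 28/0.135 = 207.41 mm/s → 207 mm/s.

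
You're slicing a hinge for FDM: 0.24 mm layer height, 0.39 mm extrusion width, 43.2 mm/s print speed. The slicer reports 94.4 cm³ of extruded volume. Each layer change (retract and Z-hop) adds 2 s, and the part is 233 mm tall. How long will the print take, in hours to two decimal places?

7.02 hours

Bead cross-section = 0.24 × 0.39 = 0.0936 mm².
Total extruded path = 94400/0.0936 = 1008547 mm.
Extrusion time = 1008547 / 43.2, so 23346 s.
Layer count = ceil(233 / 0.24) = 971.
Z-hop total = 971 × 2, so 1942 s.
Altogether 23346 + 1942 = 25288 s, i.e. 7.02 hours.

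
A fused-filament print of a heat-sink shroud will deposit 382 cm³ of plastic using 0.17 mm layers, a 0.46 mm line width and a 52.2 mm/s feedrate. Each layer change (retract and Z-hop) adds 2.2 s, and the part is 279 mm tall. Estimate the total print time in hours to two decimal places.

27.00 hours

Line area: 0.17 × 0.46 → 0.0782 mm².
Toolpath length = 382 cm³ / 0.0782 mm² = 382000 / 0.0782 = 4884910.5 mm.
Extrusion time = 4884910.5 / 52.2, so 93580.7 s.
Layers = ⌈279/0.17⌉ = 1642.
Layer-change overhead = 1642 × 2.2, so 3612.4 s.
Total = 93580.7 + 3612.4 = 97193.1 s = 27.00 hours.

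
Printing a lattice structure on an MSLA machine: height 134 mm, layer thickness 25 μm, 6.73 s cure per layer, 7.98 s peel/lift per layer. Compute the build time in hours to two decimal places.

Layer count = ceil(134 / 0.025) = 5360.
Cycle time = 6.73 + 7.98, so 14.71 s.
Build time: 5360 × 14.71 s = 78845.6 s, i.e. 21.90 hours.

21.90 hours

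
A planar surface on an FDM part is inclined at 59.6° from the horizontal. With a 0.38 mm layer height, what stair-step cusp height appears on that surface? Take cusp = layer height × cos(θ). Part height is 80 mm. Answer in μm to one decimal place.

h_c = t·cos θ = 0.38 × 0.5060 = 0.19228 mm (192.3 μm).

192.3 μm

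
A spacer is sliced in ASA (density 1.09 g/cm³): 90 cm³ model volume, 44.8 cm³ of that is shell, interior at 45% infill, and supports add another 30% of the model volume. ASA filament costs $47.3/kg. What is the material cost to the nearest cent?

Volume inside the shell = 90 − 44.8, so 45.2 cm³.
Infill deposited = 0.45 × 45.2, so 20.34 cm³.
Support = 0.30 × 90 = 27 cm³.
Total printed volume: 44.8 + 20.34 + 27 → 92.14 cm³.
Mass: 92.14 × 1.09 → 100.4326 g.
At $47.3/kg: 100.4326/1000 × 47.3 = $4.75.

$4.75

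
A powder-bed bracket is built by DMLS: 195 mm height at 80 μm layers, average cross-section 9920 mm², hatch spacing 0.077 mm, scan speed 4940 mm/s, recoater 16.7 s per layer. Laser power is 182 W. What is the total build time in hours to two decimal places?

Number of layers: 195 / 0.08 → 2438 (rounded up).
Scan path per layer = 9920 / 0.077 = 128831.2 mm.
Per-layer scan time = 128831.2 / 4940 = 26.0792 s.
Layer cycle = 26.0792 + 16.7, so 42.7792 s.
Build time = 2438 × 42.7792 = 104295.6896 s = 28.97 hours.

28.97 hours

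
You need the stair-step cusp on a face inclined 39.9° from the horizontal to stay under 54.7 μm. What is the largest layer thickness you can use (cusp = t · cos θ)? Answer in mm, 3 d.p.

cos(39.9°) = 0.7672; t_max = 0.0547/0.7672 = 0.071 mm.

0.071 mm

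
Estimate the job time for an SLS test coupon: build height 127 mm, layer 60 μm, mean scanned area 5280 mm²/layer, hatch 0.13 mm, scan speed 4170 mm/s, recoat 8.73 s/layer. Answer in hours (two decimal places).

10.86 hours

Layer count = ceil(127 / 0.06) = 2117.
Hatch length per layer: 5280 / 0.13 → 40615.4 mm.
Scan time per layer: 40615.4 / 4170 → 9.7399 s.
Time per layer = 9.7399 + 8.73, so 18.4699 s.
2117 layers × 18.4699 s/layer = 39100.7783 s, i.e. 10.86 hours.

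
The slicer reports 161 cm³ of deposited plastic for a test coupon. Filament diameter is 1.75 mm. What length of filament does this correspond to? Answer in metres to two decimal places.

66.94 m

Cross-section of 1.75 mm filament: π·(1.75/2)² = 2.4053 mm².
Length = 161 cm³ / 2.4053 mm² = 161000 / 2.4053 = 66935.52 mm = 66.94 m.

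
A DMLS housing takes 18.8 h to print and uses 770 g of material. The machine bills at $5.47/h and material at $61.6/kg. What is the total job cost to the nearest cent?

Machine cost = 5.47 × 18.8, so $102.836.
Feedstock cost = 61.6 × 770/1000 = $47.432.
Total = 102.836 + 47.432 = 150.268 ≈ $150.27.

$150.27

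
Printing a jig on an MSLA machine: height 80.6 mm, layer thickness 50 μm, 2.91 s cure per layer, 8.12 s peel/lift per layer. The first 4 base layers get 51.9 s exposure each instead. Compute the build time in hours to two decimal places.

Layer count = ceil(80.6 / 0.05) = 1612.
Burn-in layers: 4 × (51.9 + 8.12) → 240.08 s.
Normal layers = 1608 × (2.91 + 8.12) = 17736.24 s.
Total = 240.08 + 17736.24 = 17976.32 s = 4.99 hours.

4.99 hours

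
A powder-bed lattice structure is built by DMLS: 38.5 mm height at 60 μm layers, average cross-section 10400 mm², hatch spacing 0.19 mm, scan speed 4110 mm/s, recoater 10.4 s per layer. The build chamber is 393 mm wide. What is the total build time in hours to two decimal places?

Layers = ⌈38.5/0.06⌉ = 642.
Hatch length per layer = 10400 / 0.19, so 54736.8 mm.
Per-layer scan time: 54736.8 / 4110 → 13.318 s.
Layer cycle: 13.318 + 10.4 → 23.718 s.
642 layers × 23.718 s/layer = 15226.956 s, i.e. 4.23 hours.

4.23 hours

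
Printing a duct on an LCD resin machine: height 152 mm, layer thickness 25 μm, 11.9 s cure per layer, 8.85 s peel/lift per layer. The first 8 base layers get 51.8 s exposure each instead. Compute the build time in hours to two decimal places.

35.13 hours

Layers = ⌈152/0.025⌉ = 6080.
Burn-in layers: 8 × (51.8 + 8.85) → 485.2 s.
Remaining layers = 6072 × (11.9 + 8.85) = 125994 s.
Total = 485.2 + 125994 = 126479.2 s = 35.13 hours.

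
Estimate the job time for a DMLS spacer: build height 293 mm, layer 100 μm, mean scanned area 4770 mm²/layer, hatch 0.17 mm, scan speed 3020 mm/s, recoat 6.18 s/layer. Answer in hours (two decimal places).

Layers = ⌈293/0.1⌉ = 2930.
Per-layer scan distance = 4770 / 0.17 = 28058.8 mm.
Laser time per layer = 28058.8 / 3020, so 9.291 s.
Per-layer time = 9.291 + 6.18 = 15.471 s.
Total: 2930 × 15.471 s = 45330.03 s → 12.59 hours.

12.59 hours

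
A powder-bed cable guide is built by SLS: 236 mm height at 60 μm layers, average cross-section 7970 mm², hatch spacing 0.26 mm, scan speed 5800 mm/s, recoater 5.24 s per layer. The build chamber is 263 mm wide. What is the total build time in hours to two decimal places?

11.50 hours

Layer count = ceil(236 / 0.06) = 3934.
Hatch length per layer: 7970 / 0.26 → 30653.8 mm.
Scan time per layer = 30653.8 / 5800, so 5.2851 s.
Per-layer time = 5.2851 + 5.24 = 10.5251 s.
3934 layers × 10.5251 s/layer = 41405.7434 s, i.e. 11.50 hours.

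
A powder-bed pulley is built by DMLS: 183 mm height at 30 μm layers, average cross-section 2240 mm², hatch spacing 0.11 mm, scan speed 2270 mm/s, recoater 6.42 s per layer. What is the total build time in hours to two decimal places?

26.08 hours

Layers = ⌈183/0.03⌉ = 6100.
Per-layer scan distance = 2240 / 0.11, so 20363.6 mm.
Laser time per layer: 20363.6 / 2270 → 8.9707 s.
Layer cycle = 8.9707 + 6.42 = 15.3907 s.
Build time = 6100 × 15.3907 = 93883.27 s = 26.08 hours.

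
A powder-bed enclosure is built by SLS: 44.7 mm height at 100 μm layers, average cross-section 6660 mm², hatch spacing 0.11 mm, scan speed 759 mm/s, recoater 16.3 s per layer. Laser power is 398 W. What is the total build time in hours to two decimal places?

Layer count = ceil(44.7 / 0.1) = 447.
Hatch length per layer = 6660 / 0.11 = 60545.5 mm.
Per-layer scan time = 60545.5 / 759 = 79.7701 s.
Time per layer = 79.7701 + 16.3 = 96.0701 s.
447 layers × 96.0701 s/layer = 42943.3347 s, i.e. 11.93 hours.

11.93 hours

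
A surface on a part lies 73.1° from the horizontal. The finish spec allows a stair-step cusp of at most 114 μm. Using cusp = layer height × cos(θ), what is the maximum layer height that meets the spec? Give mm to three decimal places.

cos(73.1°) = 0.2907; t_max = 0.114/0.2907 = 0.392 mm.

0.392 mm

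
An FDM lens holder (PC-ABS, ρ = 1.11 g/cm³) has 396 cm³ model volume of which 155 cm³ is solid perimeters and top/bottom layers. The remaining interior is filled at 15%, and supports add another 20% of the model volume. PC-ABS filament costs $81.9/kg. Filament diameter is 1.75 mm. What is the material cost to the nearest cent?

Interior volume = 396 − 155 = 241 cm³.
Deposited infill = 0.15 × 241, so 36.15 cm³.
Support = 0.20 × 396 = 79.2 cm³.
Deposited volume = 155 + 36.15 + 79.2 = 270.35 cm³.
Mass: 270.35 × 1.11 → 300.0885 g.
Cost = 300.0885 g / 1000 × $81.9/kg = $24.58.

$24.58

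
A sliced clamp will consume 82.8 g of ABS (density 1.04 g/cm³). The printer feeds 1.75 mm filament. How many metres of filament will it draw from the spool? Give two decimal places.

Volume = 82.8 g / 1.04 g·cm⁻³ = 79.6154 cm³ = 79615.4 mm³.
A = π r² = π × 0.875² = 2.4053 mm².
Length = 79615.4 / 2.4053 = 33099.99 mm = 33.10 m.

33.10 m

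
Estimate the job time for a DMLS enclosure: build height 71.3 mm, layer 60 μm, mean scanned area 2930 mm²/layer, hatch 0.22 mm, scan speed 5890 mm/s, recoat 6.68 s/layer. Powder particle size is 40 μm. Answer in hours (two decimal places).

2.95 hours

Layers = ⌈71.3/0.06⌉ = 1189.
Per-layer scan distance = 2930 / 0.22 = 13318.2 mm.
Per-layer scan time = 13318.2 / 5890 = 2.2612 s.
Per-layer time = 2.2612 + 6.68, so 8.9412 s.
1189 layers × 8.9412 s/layer = 10631.0868 s, i.e. 2.95 hours.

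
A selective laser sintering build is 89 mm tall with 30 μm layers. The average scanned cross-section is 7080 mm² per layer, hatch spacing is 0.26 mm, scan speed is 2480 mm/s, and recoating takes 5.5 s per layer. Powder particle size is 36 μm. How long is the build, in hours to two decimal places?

Layer count = ceil(89 / 0.03) = 2967.
Scan path per layer: 7080 / 0.26 → 27230.8 mm.
Scan time per layer: 27230.8 / 2480 → 10.9802 s.
Layer cycle: 10.9802 + 5.5 → 16.4802 s.
2967 layers × 16.4802 s/layer = 48896.7534 s, i.e. 13.58 hours.

13.58 hours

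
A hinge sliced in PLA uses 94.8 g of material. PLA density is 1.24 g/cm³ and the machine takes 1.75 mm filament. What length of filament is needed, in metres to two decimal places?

31.78 m

Volume = 94.8 g / 1.24 g·cm⁻³ = 76.4516 cm³ = 76451.6 mm³.
Cross-section of 1.75 mm filament: π·(1.75/2)² = 2.4053 mm².
Length = 76451.6 / 2.4053 = 31784.64 mm = 31.78 m.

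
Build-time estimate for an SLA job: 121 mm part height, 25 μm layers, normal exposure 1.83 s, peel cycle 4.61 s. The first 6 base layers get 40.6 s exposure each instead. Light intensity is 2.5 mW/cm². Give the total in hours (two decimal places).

Number of layers: 121 / 0.025 → 4840 (rounded up).
Bottom layers: 6 × (40.6 + 4.61) → 271.26 s.
Remaining layers: 4834 × (1.83 + 4.61) → 31130.96 s.
Total = 271.26 + 31130.96 = 31402.22 s = 8.72 hours.

8.72 hours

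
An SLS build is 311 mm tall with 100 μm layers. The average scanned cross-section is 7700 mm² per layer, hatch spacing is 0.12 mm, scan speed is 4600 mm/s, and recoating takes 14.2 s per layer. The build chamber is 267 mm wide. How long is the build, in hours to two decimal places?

Number of layers: 311 / 0.1 → 3110 (rounded up).
Scan path per layer = 7700 / 0.12 = 64166.7 mm.
Per-layer scan time = 64166.7 / 4600, so 13.9493 s.
Time per layer = 13.9493 + 14.2, so 28.1493 s.
Total: 3110 × 28.1493 s = 87544.323 s → 24.32 hours.

24.32 hours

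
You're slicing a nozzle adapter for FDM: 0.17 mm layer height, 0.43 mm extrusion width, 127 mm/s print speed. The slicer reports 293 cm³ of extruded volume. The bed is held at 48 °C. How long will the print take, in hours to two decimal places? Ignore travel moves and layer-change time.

Line area = 0.17 × 0.43, so 0.0731 mm².
Toolpath length = 293 cm³ / 0.0731 mm² = 293000 / 0.0731 = 4008207.9 mm.
Extrusion time = 4008207.9 / 127, so 31560.7 s.
That's 31560.7 s → 8.77 hours.

8.77 hours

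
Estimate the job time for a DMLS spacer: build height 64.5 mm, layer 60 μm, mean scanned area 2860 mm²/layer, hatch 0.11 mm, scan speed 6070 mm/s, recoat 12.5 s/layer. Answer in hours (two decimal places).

Layer count = ceil(64.5 / 0.06) = 1075.
Per-layer scan distance = 2860 / 0.11, so 26000 mm.
Scan time per layer = 26000 / 6070, so 4.2834 s.
Layer cycle: 4.2834 + 12.5 → 16.7834 s.
Build time = 1075 × 16.7834 = 18042.155 s = 5.01 hours.

5.01 hours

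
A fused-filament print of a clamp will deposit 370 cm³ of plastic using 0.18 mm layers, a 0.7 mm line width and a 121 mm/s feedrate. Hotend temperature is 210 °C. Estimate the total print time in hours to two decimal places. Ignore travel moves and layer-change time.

6.74 hours

Bead cross-section = 0.18 × 0.7, so 0.126 mm².
Path length: 370000 mm³ / 0.126 mm² → 2936507.9 mm.
Extrusion time = 2936507.9 / 121, so 24268.7 s.
Converting: 24268.7 s = 6.74 hours.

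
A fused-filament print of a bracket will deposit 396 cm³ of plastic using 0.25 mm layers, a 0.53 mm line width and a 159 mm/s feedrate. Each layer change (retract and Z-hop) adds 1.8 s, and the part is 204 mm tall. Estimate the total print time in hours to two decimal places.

Line area = 0.25 × 0.53 = 0.1325 mm².
Toolpath length = 396 cm³ / 0.1325 mm² = 396000 / 0.1325 = 2988679.2 mm.
Extrusion time = 2988679.2 / 159 = 18796.7 s.
Number of layers: 204 / 0.25 → 816 (rounded up).
Layer-change overhead: 816 × 1.8 → 1468.8 s.
Altogether 18796.7 + 1468.8 = 20265.5 s, i.e. 5.63 hours.

5.63 hours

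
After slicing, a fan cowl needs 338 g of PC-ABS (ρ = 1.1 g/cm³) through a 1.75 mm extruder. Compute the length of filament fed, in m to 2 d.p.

127.75 m

Extruded volume: 338/1.1 = 307.2727 cm³ (307272.7 mm³).
A = π r² = π × 0.875² = 2.4053 mm².
Length = 307272.7 / 2.4053 = 127748.18 mm = 127.75 m.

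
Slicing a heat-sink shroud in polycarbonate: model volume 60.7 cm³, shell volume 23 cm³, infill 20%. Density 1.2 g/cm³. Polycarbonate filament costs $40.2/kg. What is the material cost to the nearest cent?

$1.47

Volume inside the shell = 60.7 − 23 = 37.7 cm³.
Deposited infill = 0.20 × 37.7 = 7.54 cm³.
Total printed volume = 23 + 7.54 = 30.54 cm³.
Mass = 30.54 × 1.2 = 36.648 g.
Cost = 36.648 g / 1000 × $40.2/kg = $1.47.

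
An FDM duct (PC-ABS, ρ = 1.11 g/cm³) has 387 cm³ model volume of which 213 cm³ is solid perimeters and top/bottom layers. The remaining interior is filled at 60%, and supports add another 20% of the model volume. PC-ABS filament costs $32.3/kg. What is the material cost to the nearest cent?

$14.15

Interior volume: 387 − 213 → 174 cm³.
Deposited infill = 0.60 × 174 = 104.4 cm³.
Support = 0.20 × 387 = 77.4 cm³.
Total extruded: 213 + 104.4 + 77.4 → 394.8 cm³.
Mass = 394.8 × 1.11, so 438.228 g.
Cost = 438.228 g / 1000 × $32.3/kg = $14.15.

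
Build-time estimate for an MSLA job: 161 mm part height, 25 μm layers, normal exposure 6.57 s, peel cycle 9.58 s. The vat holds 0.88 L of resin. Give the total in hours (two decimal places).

28.89 hours

Layers = ⌈161/0.025⌉ = 6440.
Per-layer time: 6.57 + 9.58 → 16.15 s.
Build time: 6440 × 16.15 s = 104006 s, i.e. 28.89 hours.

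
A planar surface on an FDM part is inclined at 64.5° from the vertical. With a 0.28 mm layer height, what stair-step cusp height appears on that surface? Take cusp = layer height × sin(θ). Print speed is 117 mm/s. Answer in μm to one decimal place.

Cusp = layer height × sin(64.5°) = 0.28 × 0.9026 = 0.252728 mm = 252.7 μm.

252.7 μm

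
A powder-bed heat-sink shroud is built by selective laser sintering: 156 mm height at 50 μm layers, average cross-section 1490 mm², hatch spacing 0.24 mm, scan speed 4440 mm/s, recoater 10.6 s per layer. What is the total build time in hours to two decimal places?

Number of layers: 156 / 0.05 → 3120 (rounded up).
Per-layer scan distance = 1490 / 0.24 = 6208.3 mm.
Laser time per layer = 6208.3 / 4440 = 1.3983 s.
Time per layer = 1.3983 + 10.6, so 11.9983 s.
Build time = 3120 × 11.9983 = 37434.696 s = 10.40 hours.

10.40 hours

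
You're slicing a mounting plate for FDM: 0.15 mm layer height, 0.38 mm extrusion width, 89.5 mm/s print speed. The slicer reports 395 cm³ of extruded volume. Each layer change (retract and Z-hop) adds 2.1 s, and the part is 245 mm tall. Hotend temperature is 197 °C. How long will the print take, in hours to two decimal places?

Bead cross-section = 0.15 × 0.38 = 0.057 mm².
Total extruded path = 395000/0.057 = 6929824.6 mm.
Extrusion time = 6929824.6 / 89.5 = 77428.2 s.
Number of layers: 245 / 0.15 → 1634 (rounded up).
Layer-change overhead: 1634 × 2.1 → 3431.4 s.
Total = 77428.2 + 3431.4 = 80859.6 s = 22.46 hours.

22.46 hours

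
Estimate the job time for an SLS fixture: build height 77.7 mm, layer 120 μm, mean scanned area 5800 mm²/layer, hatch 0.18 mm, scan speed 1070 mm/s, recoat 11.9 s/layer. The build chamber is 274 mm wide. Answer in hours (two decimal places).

7.56 hours

Layers = ⌈77.7/0.12⌉ = 648.
Hatch length per layer: 5800 / 0.18 → 32222.2 mm.
Per-layer scan time = 32222.2 / 1070, so 30.1142 s.
Time per layer = 30.1142 + 11.9 = 42.0142 s.
648 layers × 42.0142 s/layer = 27225.2016 s, i.e. 7.56 hours.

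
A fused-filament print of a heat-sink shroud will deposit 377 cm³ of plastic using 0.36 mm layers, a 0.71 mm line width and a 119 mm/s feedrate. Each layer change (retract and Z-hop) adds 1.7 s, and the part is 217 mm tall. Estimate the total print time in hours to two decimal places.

3.73 hours

Extrusion cross-section: 0.36 × 0.71 → 0.2556 mm².
Total extruded path = 377000/0.2556 = 1474960.9 mm.
Print-move time = 1474960.9 / 119, so 12394.6 s.
Layer count = ceil(217 / 0.36) = 603.
Z-hop total = 603 × 1.7, so 1025.1 s.
Total = 12394.6 + 1025.1 = 13419.7 s = 3.73 hours.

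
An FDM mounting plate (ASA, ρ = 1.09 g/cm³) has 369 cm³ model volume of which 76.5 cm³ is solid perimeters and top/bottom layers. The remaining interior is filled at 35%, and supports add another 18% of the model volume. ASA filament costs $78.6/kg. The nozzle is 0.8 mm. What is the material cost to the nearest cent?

Infill region = 369 − 76.5 = 292.5 cm³.
Infill deposited: 0.35 × 292.5 → 102.375 cm³.
Support: 0.18 × 369 → 66.42 cm³.
Deposited volume = 76.5 + 102.375 + 66.42 = 245.295 cm³.
Mass = 245.295 × 1.09 = 267.37155 g.
At $78.6/kg: 267.37155/1000 × 78.6 = $21.02.

$21.02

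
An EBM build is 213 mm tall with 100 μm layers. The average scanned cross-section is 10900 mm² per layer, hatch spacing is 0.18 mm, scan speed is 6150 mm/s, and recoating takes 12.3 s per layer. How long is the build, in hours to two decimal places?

Layer count = ceil(213 / 0.1) = 2130.
Scan path per layer = 10900 / 0.18 = 60555.6 mm.
Scan time per layer = 60555.6 / 6150 = 9.8464 s.
Time per layer = 9.8464 + 12.3, so 22.1464 s.
Total: 2130 × 22.1464 s = 47171.832 s → 13.10 hours.

13.10 hours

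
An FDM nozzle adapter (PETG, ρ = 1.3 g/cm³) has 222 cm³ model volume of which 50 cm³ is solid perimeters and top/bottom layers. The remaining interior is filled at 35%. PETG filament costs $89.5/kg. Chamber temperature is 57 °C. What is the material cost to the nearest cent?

Interior volume = 222 − 50 = 172 cm³.
Infill deposited: 0.35 × 172 → 60.2 cm³.
Deposited volume = 50 + 60.2, so 110.2 cm³.
Mass = 110.2 × 1.3, so 143.26 g.
At $89.5/kg: 143.26/1000 × 89.5 = $12.82.

$12.82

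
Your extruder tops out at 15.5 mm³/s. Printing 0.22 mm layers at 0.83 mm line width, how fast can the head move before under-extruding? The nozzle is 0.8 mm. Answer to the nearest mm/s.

85 mm/s

Bead cross-section: 0.22 × 0.83 → 0.1826 mm².
Max speed = 15.5 / 0.1826 = 84.88 ≈ 85 mm/s.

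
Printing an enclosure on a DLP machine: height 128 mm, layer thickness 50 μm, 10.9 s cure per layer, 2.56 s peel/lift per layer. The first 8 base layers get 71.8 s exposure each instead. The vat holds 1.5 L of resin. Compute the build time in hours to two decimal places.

9.71 hours

Layers = ⌈128/0.05⌉ = 2560.
Burn-in layers = 8 × (71.8 + 2.56) = 594.88 s.
Normal layers = 2552 × (10.9 + 2.56) = 34349.92 s.
Total = 594.88 + 34349.92 = 34944.8 s = 9.71 hours.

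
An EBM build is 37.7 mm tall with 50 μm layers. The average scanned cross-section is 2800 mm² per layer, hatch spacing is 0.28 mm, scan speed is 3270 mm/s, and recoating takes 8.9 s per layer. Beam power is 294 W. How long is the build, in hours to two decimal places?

2.50 hours

Layers = ⌈37.7/0.05⌉ = 754.
Hatch length per layer = 2800 / 0.28, so 10000 mm.
Scan time per layer: 10000 / 3270 → 3.0581 s.
Per-layer time = 3.0581 + 8.9 = 11.9581 s.
754 layers × 11.9581 s/layer = 9016.4074 s, i.e. 2.50 hours.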